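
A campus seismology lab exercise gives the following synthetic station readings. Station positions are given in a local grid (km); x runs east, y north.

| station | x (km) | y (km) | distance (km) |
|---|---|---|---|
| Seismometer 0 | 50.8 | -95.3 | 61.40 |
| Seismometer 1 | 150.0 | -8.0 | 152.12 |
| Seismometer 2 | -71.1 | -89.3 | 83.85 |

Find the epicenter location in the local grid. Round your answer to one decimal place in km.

5.1 km east, -54.3 km north

Circle about each station: (x − 50.8)² + (y + 95.3)² = 61.40²; (x − 150.0)² + (y + 8.0)² = 152.12²; (x + 71.1)² + (y + 89.3)² = 83.85².
Subtracting pairs of circle equations eliminates x²+y² and gives linear equations (the radical axes):
198.4 x + 174.6 y = -8469.26
-243.8 x + 12.0 y = -1893.89
Solving the 2×2 system: x ≈ 5.1, y ≈ -54.3 km.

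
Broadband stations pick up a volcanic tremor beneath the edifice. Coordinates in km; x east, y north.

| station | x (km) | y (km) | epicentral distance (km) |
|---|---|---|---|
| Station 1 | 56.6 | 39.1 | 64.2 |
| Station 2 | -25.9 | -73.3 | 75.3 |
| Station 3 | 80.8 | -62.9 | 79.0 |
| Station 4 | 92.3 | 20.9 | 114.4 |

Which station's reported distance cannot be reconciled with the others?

Station 4

Solve using three stations at a time. Using Station 1, Station 2, Station 3 (subtract circle equations pairwise → linear system) gives (x, y) ≈ (19.4, -13.2).
Distances from that point to each station vs reported:
  Station 1: calculated 64.2 vs reported 64.2 → residual 0.0 km
  Station 2: calculated 75.3 vs reported 75.3 → residual 0.0 km
  Station 3: calculated 79.0 vs reported 79.0 → residual 0.0 km
  Station 4: calculated 80.5 vs reported 114.4 → residual 33.9 km
Station 1, Station 2, Station 3 are mutually consistent (residuals ≈ 0); Station 4 is off by 33.9 km.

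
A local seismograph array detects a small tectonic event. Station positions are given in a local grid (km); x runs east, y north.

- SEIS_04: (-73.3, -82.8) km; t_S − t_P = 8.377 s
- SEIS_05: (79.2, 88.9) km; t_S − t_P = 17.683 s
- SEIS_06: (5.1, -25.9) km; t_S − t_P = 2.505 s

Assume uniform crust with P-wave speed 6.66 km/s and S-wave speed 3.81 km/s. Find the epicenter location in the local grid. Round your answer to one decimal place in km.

Distance from S−P lag: d = Δt · v_P v_S / (v_P − v_S) = Δt · (6.66·3.81)/(6.66−3.81) ≈ 8.9034·Δt.
So d_SEIS_04 = 74.58, d_SEIS_05 = 157.44, d_SEIS_06 = 22.30 km.
Circle about each station: (x + 73.3)² + (y + 82.8)² = 74.58²; (x − 79.2)² + (y − 88.9)² = 157.44²; (x − 5.1)² + (y + 25.9)² = 22.30².
Subtracting the SEIS_04 equation from the SEIS_05 and SEIS_06 equations removes the quadratic terms:
305.0 x + 343.4 y = -17278.06
156.8 x + 113.8 y = -6467.02
Solving the 2×2 system: x ≈ -13.3, y ≈ -38.5 km.
Check against SEIS_04 (with the unrounded x, y): √((x + 73.3)²+(y + 82.8)²) = 74.58 ≈ 74.58 km. ✓

-13.3 km east, -38.5 km north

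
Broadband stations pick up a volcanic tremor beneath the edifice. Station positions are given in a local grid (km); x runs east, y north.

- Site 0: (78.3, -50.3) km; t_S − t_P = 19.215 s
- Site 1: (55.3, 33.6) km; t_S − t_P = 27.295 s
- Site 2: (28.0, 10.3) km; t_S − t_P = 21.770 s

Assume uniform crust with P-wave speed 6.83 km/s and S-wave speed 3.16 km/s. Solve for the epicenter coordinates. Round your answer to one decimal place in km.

x ≈ -18.2 km, y ≈ -109.1 km

Distance from S−P lag: d = Δt · v_P v_S / (v_P − v_S) = Δt · (6.83·3.16)/(6.83−3.16) ≈ 5.8809·Δt.
So d_Site 0 = 113.00, d_Site 1 = 160.52, d_Site 2 = 128.03 km.
Circle about each station: (x − 78.3)² + (y + 50.3)² = 113.00²; (x − 55.3)² + (y − 33.6)² = 160.52²; (x − 28.0)² + (y − 10.3)² = 128.03².
Subtracting the Site 0 equation from the Site 1 and Site 2 equations removes the quadratic terms:
-46.0 x + 167.8 y = -17471.60
-100.6 x + 121.2 y = -11393.57
Solving the 2×2 system: x ≈ -18.2, y ≈ -109.1 km.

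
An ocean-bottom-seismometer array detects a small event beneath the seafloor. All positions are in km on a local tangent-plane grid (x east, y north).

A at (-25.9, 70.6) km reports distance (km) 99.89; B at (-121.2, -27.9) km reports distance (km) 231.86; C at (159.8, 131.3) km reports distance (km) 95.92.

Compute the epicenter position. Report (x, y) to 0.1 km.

Circle about each station: (x + 25.9)² + (y − 70.6)² = 99.89²; (x + 121.2)² + (y + 27.9)² = 231.86²; (x − 159.8)² + (y − 131.3)² = 95.92².
Subtracting pairs of circle equations eliminates x²+y² and gives linear equations (the radical axes):
-190.6 x − 197.0 y = -33968.37
371.4 x + 121.4 y = 37897.93
Solving the 2×2 system: x ≈ 66.8, y ≈ 107.8 km.

x ≈ 66.8 km, y ≈ 107.8 km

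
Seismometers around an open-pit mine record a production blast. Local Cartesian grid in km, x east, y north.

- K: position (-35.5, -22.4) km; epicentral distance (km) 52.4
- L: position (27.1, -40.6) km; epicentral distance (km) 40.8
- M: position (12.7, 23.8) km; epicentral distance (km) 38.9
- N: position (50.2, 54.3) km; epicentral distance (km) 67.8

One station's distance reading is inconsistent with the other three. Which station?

M

Solve using three stations at a time. Using K, L, N (subtract circle equations pairwise → linear system) gives (x, y) ≈ (12.9, -2.3).
Distances from that point to each station vs reported:
  K: calculated 52.4 vs reported 52.4 → residual 0.0 km
  L: calculated 40.8 vs reported 40.8 → residual 0.0 km
  M: calculated 26.1 vs reported 38.9 → residual 12.8 km
  N: calculated 67.8 vs reported 67.8 → residual 0.0 km
K, L, N are mutually consistent (residuals ≈ 0); M is off by 12.8 km.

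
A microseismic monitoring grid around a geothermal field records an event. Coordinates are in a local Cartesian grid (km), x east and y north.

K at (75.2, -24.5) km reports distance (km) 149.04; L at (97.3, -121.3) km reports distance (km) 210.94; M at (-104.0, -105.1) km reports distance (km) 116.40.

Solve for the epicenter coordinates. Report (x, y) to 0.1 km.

Circle about each station: (x − 75.2)² + (y + 24.5)² = 149.04²; (x − 97.3)² + (y + 121.3)² = 210.94²; (x + 104.0)² + (y + 105.1)² = 116.40².
Subtracting the K equation from the L and M equations removes the quadratic terms:
44.2 x − 193.6 y = -4357.07
-358.4 x − 161.2 y = 24270.68
Solving the 2×2 system: x ≈ -70.6, y ≈ 6.4 km.
Check against K (with the unrounded x, y): √((x − 75.2)²+(y + 24.5)²) = 149.03 ≈ 149.04 km. ✓

-70.6 km east, 6.4 km north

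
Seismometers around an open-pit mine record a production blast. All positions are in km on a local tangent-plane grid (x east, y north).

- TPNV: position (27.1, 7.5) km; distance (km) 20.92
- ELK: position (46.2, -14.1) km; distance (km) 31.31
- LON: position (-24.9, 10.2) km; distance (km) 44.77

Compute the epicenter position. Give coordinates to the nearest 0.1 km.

(15.2, -9.7)

Circle about each station: (x − 27.1)² + (y − 7.5)² = 20.92²; (x − 46.2)² + (y + 14.1)² = 31.31²; (x + 24.9)² + (y − 10.2)² = 44.77².
Subtracting the TPNV equation from the ELK and LON equations removes the quadratic terms:
38.2 x − 43.2 y = 999.92
-104.0 x + 5.4 y = -1633.32
Solving the 2×2 system: x ≈ 15.2, y ≈ -9.7 km.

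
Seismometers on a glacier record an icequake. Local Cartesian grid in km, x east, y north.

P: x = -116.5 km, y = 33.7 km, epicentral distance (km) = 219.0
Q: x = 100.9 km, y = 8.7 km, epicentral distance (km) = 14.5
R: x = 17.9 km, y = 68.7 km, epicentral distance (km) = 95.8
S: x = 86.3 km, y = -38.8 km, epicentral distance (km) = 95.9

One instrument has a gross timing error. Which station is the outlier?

Solve using three stations at a time. Using P, Q, R (subtract circle equations pairwise → linear system) gives (x, y) ≈ (102.3, 23.3).
Distances from that point to each station vs reported:
  P: calculated 219.0 vs reported 219.0 → residual 0.0 km
  Q: calculated 14.6 vs reported 14.5 → residual 0.1 km
  R: calculated 95.8 vs reported 95.8 → residual 0.0 km
  S: calculated 64.1 vs reported 95.9 → residual 31.8 km
P, Q, R are mutually consistent (residuals ≈ 0); S is off by 31.8 km.

S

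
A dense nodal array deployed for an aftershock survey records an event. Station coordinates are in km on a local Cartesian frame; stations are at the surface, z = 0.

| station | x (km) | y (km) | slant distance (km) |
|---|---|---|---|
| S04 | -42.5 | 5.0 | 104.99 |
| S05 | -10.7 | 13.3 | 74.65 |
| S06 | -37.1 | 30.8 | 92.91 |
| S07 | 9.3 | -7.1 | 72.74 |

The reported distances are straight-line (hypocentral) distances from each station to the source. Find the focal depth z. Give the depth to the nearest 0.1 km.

z ≈ 30.0 km

Each station gives a sphere (x−x_i)² + (y−y_i)² + z² = d_i² (stations at z=0).
Subtracting the S04 sphere from S05 and S06: z² cancels, leaving linear equations in x and y:
63.6 x + 16.6 y = 3910.41
10.8 x + 51.6 y = 2884.43
Solving: x ≈ 49.604, y ≈ 45.518 km (keep extra digits for the depth step; rounded: 49.6, 45.5).
Then from the S04 sphere: z² = 104.99² − (x + 42.5)² − (y − 5.0)² with x = 49.604, y = 45.518, so z ≈ 29.967 ≈ 30.0 km.
Check against S07 (with the unrounded solution): distance 72.74 ≈ 72.74 km. ✓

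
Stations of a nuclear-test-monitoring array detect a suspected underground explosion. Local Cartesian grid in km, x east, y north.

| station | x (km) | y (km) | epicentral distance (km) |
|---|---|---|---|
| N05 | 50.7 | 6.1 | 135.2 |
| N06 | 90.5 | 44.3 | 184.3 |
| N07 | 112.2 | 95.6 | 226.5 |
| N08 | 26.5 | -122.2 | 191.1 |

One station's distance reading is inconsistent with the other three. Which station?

N08

Solve using three stations at a time. Using N05, N06, N07 (subtract circle equations pairwise → linear system) gives (x, y) ≈ (-81.5, -21.7).
Distances from that point to each station vs reported:
  N05: calculated 135.1 vs reported 135.2 → residual 0.1 km
  N06: calculated 184.2 vs reported 184.3 → residual 0.1 km
  N07: calculated 226.4 vs reported 226.5 → residual 0.1 km
  N08: calculated 147.5 vs reported 191.1 → residual 43.6 km
N05, N06, N07 are mutually consistent (residuals ≈ 0); N08 is off by 43.6 km.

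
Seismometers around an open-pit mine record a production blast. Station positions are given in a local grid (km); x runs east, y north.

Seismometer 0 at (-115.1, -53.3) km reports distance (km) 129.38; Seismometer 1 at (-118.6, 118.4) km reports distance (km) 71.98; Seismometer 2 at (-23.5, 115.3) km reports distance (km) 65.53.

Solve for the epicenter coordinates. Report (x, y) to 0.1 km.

Circle about each station: (x + 115.1)² + (y + 53.3)² = 129.38²; (x + 118.6)² + (y − 118.4)² = 71.98²; (x + 23.5)² + (y − 115.3)² = 65.53².
Subtracting the Seismometer 0 equation from the Seismometer 1 and Seismometer 2 equations removes the quadratic terms:
-7.0 x + 343.4 y = 23553.68
183.2 x + 337.2 y = 10202.44
Solving the 2×2 system: x ≈ -68.0, y ≈ 67.2 km.

(-68.0, 67.2)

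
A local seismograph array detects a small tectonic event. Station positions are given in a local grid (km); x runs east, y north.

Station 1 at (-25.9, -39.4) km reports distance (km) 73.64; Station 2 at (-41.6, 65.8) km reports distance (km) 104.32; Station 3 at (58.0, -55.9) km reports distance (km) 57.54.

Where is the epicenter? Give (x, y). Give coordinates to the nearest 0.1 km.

37.6 km east, -2.1 km north

Circle about each station: (x + 25.9)² + (y + 39.4)² = 73.64²; (x + 41.6)² + (y − 65.8)² = 104.32²; (x − 58.0)² + (y + 55.9)² = 57.54².
Subtracting pairs of circle equations eliminates x²+y² and gives linear equations (the radical axes):
-31.4 x + 210.4 y = -1622.78
167.8 x − 33.0 y = 6377.64
Solving the 2×2 system: x ≈ 37.6, y ≈ -2.1 km.
Check against Station 1 (with the unrounded x, y): √((x + 25.9)²+(y + 39.4)²) = 73.64 ≈ 73.64 km. ✓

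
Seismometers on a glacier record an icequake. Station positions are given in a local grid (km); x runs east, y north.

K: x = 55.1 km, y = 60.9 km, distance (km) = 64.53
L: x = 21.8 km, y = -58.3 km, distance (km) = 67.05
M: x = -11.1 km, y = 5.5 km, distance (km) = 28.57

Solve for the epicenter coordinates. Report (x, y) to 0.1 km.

Circle about each station: (x − 55.1)² + (y − 60.9)² = 64.53²; (x − 21.8)² + (y + 58.3)² = 67.05²; (x + 11.1)² + (y − 5.5)² = 28.57².
Subtracting the K equation from the L and M equations removes the quadratic terms:
-66.6 x − 238.4 y = -3202.27
-132.4 x − 110.8 y = -3243.48
Solving the 2×2 system: x ≈ 17.3, y ≈ 8.6 km.
Check against K (with the unrounded x, y): √((x − 55.1)²+(y − 60.9)²) = 64.53 ≈ 64.53 km. ✓

(17.3, 8.6)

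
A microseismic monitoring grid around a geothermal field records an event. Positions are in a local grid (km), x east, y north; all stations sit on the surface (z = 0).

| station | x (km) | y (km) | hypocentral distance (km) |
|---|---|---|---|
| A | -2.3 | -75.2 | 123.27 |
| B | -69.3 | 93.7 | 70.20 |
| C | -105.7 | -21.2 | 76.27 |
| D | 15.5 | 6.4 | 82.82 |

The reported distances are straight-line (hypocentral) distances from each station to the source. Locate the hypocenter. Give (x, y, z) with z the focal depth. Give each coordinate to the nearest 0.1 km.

(-58.1, 30.8, 29.1)

Each station gives a sphere (x−x_i)² + (y−y_i)² + z² = d_i² (stations at z=0).
Subtracting the A sphere from B and C: z² cancels, leaving linear equations in x and y:
-134.0 x + 337.8 y = 18189.30
-206.8 x + 108.0 y = 15339.98
Solving: x ≈ -58.092, y ≈ 30.802 km (keep extra digits for the depth step; rounded: -58.1, 30.8).
Then from the A sphere: z² = 123.27² − (x + 2.3)² − (y + 75.2)² with x = -58.092, y = 30.802, so z ≈ 29.092 ≈ 29.1 km.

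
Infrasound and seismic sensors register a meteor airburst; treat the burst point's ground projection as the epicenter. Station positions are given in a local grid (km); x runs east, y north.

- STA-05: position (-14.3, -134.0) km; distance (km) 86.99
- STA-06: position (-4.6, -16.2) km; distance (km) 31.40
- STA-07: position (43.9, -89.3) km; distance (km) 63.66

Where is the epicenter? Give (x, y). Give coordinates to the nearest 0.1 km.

Circle about each station: (x + 14.3)² + (y + 134.0)² = 86.99²; (x + 4.6)² + (y + 16.2)² = 31.40²; (x − 43.9)² + (y + 89.3)² = 63.66².
Subtracting the STA-05 equation from the STA-06 and STA-07 equations removes the quadratic terms:
19.4 x + 235.6 y = -11295.59
116.4 x + 89.4 y = -4744.13
Solving the 2×2 system: x ≈ -4.2, y ≈ -47.6 km.

(-4.2, -47.6)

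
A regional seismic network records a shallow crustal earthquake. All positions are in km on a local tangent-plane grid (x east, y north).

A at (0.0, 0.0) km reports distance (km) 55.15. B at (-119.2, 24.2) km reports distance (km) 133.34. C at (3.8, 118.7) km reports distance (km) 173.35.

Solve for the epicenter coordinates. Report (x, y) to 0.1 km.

Circle about each station: x² + y² = 55.15²; (x + 119.2)² + (y − 24.2)² = 133.34²; (x − 3.8)² + (y − 118.7)² = 173.35².
Subtracting the A equation from the B and C equations removes the quadratic terms:
-238.4 x + 48.4 y = 56.25
7.6 x + 237.4 y = -12904.57
Solving the 2×2 system: x ≈ -11.2, y ≈ -54.0 km.

x ≈ -11.2 km, y ≈ -54.0 km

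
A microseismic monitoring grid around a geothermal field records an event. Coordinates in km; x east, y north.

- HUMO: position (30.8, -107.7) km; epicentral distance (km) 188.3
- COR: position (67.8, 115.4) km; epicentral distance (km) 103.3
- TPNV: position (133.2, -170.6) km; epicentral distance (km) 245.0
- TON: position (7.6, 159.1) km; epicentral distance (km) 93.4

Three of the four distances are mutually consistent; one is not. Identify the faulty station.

Solve using three stations at a time. Using HUMO, COR, TON (subtract circle equations pairwise → linear system) gives (x, y) ≈ (-25.9, 71.9).
Distances from that point to each station vs reported:
  HUMO: calculated 188.3 vs reported 188.3 → residual 0.0 km
  COR: calculated 103.3 vs reported 103.3 → residual 0.0 km
  TPNV: calculated 290.0 vs reported 245.0 → residual 45.0 km
  TON: calculated 93.4 vs reported 93.4 → residual 0.0 km
HUMO, COR, TON are mutually consistent (residuals ≈ 0); TPNV is off by 45.0 km.

TPNV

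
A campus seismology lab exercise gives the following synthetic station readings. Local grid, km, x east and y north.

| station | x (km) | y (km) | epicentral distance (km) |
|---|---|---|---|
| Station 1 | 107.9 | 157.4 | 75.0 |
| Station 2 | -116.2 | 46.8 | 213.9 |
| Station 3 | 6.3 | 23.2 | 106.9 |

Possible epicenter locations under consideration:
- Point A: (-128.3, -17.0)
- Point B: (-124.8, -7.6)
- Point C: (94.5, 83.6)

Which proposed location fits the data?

For each candidate, compare |candidate − station| to the reported distance:
Point A: residuals Station 1 218.6, Station 2 149.0, Station 3 33.6 → max 218.6 km
Point B: residuals Station 1 210.3, Station 2 158.8, Station 3 27.8 → max 210.3 km
Point C: residuals Station 1 0.0, Station 2 0.0, Station 3 0.0 → max 0.0 km
Only Point C has all residuals ≈ 0.

Point C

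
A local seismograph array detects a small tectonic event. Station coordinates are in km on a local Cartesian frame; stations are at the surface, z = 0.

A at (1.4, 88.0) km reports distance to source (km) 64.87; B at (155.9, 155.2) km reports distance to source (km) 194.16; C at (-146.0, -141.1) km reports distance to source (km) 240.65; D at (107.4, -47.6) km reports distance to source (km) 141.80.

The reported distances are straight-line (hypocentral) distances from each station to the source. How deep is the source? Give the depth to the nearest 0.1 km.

Each station gives a sphere (x−x_i)² + (y−y_i)² + z² = d_i² (stations at z=0).
Subtracting the A sphere from B and C: z² cancels, leaving linear equations in x and y:
309.0 x + 134.4 y = 7155.90
-294.8 x − 458.2 y = -20225.06
Solving: x ≈ 5.498, y ≈ 40.603 km (keep extra digits for the depth step; rounded: 5.5, 40.6).
Then from the A sphere: z² = 64.87² − (x − 1.4)² − (y − 88.0)² with x = 5.498, y = 40.603, so z ≈ 44.100 ≈ 44.1 km.
Check against D (with the unrounded solution): distance 141.80 ≈ 141.80 km. ✓

depth ≈ 44.1 km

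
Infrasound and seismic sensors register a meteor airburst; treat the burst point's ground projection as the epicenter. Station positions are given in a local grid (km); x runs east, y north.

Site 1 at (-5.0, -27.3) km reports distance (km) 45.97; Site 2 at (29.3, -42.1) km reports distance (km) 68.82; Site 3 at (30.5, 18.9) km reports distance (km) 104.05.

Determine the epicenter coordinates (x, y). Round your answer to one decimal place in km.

(-37.1, -60.2)

Circle about each station: (x + 5.0)² + (y + 27.3)² = 45.97²; (x − 29.3)² + (y + 42.1)² = 68.82²; (x − 30.5)² + (y − 18.9)² = 104.05².
Subtracting the Site 1 equation from the Site 2 and Site 3 equations removes the quadratic terms:
68.6 x − 29.6 y = -762.34
71.0 x + 92.4 y = -8195.99
Solving the 2×2 system: x ≈ -37.1, y ≈ -60.2 km.
Check against Site 1 (with the unrounded x, y): √((x + 5.0)²+(y + 27.3)²) = 45.96 ≈ 45.97 km. ✓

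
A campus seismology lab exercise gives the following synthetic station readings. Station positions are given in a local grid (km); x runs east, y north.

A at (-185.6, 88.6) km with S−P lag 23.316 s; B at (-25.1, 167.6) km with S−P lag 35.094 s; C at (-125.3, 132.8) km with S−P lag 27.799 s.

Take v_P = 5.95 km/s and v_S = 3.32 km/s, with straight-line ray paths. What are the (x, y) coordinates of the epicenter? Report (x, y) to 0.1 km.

Distance from S−P lag: d = Δt · v_P v_S / (v_P − v_S) = Δt · (5.95·3.32)/(5.95−3.32) ≈ 7.5110·Δt.
So d_A = 175.13, d_B = 263.59, d_C = 208.80 km.
Circle about each station: (x + 185.6)² + (y − 88.6)² = 175.13²; (x + 25.1)² + (y − 167.6)² = 263.59²; (x + 125.3)² + (y − 132.8)² = 208.80².
Subtracting pairs of circle equations eliminates x²+y² and gives linear equations (the radical axes):
321.0 x + 158.0 y = -52386.72
120.6 x + 88.4 y = -21888.31
Solving the 2×2 system: x ≈ -125.8, y ≈ -76.0 km.
Check against A (with the unrounded x, y): √((x + 185.6)²+(y − 88.6)²) = 175.11 ≈ 175.13 km. ✓

x ≈ -125.8 km, y ≈ -76.0 km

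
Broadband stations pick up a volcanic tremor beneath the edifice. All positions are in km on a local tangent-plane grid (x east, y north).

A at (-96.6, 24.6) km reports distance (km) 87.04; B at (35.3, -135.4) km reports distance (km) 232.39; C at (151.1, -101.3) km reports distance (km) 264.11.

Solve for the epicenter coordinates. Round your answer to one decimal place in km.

Circle about each station: (x + 96.6)² + (y − 24.6)² = 87.04²; (x − 35.3)² + (y + 135.4)² = 232.39²; (x − 151.1)² + (y + 101.3)² = 264.11².
Subtracting pairs of circle equations eliminates x²+y² and gives linear equations (the radical axes):
263.8 x − 320.0 y = -36786.62
495.4 x − 251.8 y = -39021.95
Solving the 2×2 system: x ≈ -35.0, y ≈ 86.1 km.

(-35.0, 86.1)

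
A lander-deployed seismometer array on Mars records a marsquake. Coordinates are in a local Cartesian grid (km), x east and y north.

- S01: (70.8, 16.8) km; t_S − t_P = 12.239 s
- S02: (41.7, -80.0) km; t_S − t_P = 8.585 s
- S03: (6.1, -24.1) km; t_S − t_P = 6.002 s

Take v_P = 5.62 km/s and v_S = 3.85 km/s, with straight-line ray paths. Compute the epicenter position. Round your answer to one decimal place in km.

(-60.3, -55.3)

Distance from S−P lag: d = Δt · v_P v_S / (v_P − v_S) = Δt · (5.62·3.85)/(5.62−3.85) ≈ 12.2243·Δt.
So d_S01 = 149.61, d_S02 = 104.95, d_S03 = 73.37 km.
Circle about each station: (x − 70.8)² + (y − 16.8)² = 149.61²; (x − 41.7)² + (y + 80.0)² = 104.95²; (x − 6.1)² + (y + 24.1)² = 73.37².
Subtracting pairs of circle equations eliminates x²+y² and gives linear equations (the radical axes):
-58.2 x − 193.6 y = 14212.66
-129.4 x − 81.8 y = 12323.14
Solving the 2×2 system: x ≈ -60.3, y ≈ -55.3 km.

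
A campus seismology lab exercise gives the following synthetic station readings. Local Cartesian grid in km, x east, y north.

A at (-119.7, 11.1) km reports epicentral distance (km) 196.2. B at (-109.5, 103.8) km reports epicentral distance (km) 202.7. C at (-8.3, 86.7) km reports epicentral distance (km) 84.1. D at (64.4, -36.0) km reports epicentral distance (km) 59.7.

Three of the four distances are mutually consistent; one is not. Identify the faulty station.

C

Solve using three stations at a time. Using A, B, D (subtract circle equations pairwise → linear system) gives (x, y) ≈ (76.2, 22.5).
Distances from that point to each station vs reported:
  A: calculated 196.2 vs reported 196.2 → residual 0.0 km
  B: calculated 202.7 vs reported 202.7 → residual 0.0 km
  C: calculated 106.1 vs reported 84.1 → residual 22.0 km
  D: calculated 59.6 vs reported 59.7 → residual 0.1 km
A, B, D are mutually consistent (residuals ≈ 0); C is off by 22.0 km.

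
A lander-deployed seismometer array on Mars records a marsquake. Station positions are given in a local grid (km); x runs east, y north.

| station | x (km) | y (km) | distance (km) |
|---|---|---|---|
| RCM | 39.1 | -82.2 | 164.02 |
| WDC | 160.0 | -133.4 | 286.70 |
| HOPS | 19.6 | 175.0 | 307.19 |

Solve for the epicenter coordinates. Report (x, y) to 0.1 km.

Circle about each station: (x − 39.1)² + (y + 82.2)² = 164.02²; (x − 160.0)² + (y + 133.4)² = 286.70²; (x − 19.6)² + (y − 175.0)² = 307.19².
Subtracting the RCM equation from the WDC and HOPS equations removes the quadratic terms:
241.8 x − 102.4 y = -20184.42
-39.0 x + 514.4 y = -44739.63
Solving the 2×2 system: x ≈ -124.3, y ≈ -96.4 km.
Check against RCM (with the unrounded x, y): √((x − 39.1)²+(y + 82.2)²) = 164.02 ≈ 164.02 km. ✓

-124.3 km east, -96.4 km north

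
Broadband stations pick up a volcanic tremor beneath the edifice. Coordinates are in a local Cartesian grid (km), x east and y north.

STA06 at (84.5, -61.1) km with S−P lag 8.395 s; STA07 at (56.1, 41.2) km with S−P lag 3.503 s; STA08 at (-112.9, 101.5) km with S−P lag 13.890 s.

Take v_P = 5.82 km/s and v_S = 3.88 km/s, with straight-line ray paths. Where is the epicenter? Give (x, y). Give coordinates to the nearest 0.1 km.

x ≈ 24.2 km, y ≈ 15.8 km

Distance from S−P lag: d = Δt · v_P v_S / (v_P − v_S) = Δt · (5.82·3.88)/(5.82−3.88) ≈ 11.6400·Δt.
So d_STA06 = 97.72, d_STA07 = 40.77, d_STA08 = 161.68 km.
Circle about each station: (x − 84.5)² + (y + 61.1)² = 97.72²; (x − 56.1)² + (y − 41.2)² = 40.77²; (x + 112.9)² + (y − 101.5)² = 161.68².
Subtracting pairs of circle equations eliminates x²+y² and gives linear equations (the radical axes):
-56.8 x + 204.6 y = 1858.20
-394.8 x + 325.2 y = -4416.02
Solving the 2×2 system: x ≈ 24.2, y ≈ 15.8 km.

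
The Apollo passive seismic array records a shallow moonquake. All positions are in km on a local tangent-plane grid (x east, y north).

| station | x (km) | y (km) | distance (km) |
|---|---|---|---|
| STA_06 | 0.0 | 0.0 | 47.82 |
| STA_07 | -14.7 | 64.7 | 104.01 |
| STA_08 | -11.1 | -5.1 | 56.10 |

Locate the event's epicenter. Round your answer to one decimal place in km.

x ≈ 42.3 km, y ≈ -22.3 km

Circle about each station: x² + y² = 47.82²; (x + 14.7)² + (y − 64.7)² = 104.01²; (x + 11.1)² + (y + 5.1)² = 56.10².
Subtracting pairs of circle equations eliminates x²+y² and gives linear equations (the radical axes):
-29.4 x + 129.4 y = -4129.15
-22.2 x − 10.2 y = -711.24
Solving the 2×2 system: x ≈ 42.3, y ≈ -22.3 km.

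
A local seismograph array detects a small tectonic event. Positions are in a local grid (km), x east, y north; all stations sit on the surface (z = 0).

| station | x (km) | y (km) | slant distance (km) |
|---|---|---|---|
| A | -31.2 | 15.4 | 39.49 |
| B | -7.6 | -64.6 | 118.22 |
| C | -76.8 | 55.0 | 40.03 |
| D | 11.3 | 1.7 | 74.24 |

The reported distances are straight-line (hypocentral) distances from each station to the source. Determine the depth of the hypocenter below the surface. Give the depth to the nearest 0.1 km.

Each station gives a sphere (x−x_i)² + (y−y_i)² + z² = d_i² (stations at z=0).
Subtracting the A sphere from B and C: z² cancels, leaving linear equations in x and y:
47.2 x − 160.0 y = -9396.19
-91.2 x + 79.2 y = 7669.70
Solving: x ≈ -44.498, y ≈ 45.599 km (keep extra digits for the depth step; rounded: -44.5, 45.6).
Then from the A sphere: z² = 39.49² − (x + 31.2)² − (y − 15.4)² with x = -44.498, y = 45.599, so z ≈ 21.694 ≈ 21.7 km.

depth ≈ 21.7 km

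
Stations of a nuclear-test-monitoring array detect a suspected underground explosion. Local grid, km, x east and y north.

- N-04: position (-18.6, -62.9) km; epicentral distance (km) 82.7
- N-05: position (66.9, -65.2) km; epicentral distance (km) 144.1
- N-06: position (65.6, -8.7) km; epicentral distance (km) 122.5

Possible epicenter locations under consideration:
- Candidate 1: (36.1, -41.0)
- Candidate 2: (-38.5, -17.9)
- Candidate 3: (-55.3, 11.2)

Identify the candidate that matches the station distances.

For each candidate, compare |candidate − station| to the reported distance:
Candidate 1: residuals N-04 23.8, N-05 104.9, N-06 78.8 → max 104.9 km
Candidate 2: residuals N-04 33.5, N-05 28.6, N-06 18.0 → max 33.5 km
Candidate 3: residuals N-04 0.0, N-05 0.0, N-06 0.0 → max 0.0 km
Only Candidate 3 has all residuals ≈ 0.

Candidate 3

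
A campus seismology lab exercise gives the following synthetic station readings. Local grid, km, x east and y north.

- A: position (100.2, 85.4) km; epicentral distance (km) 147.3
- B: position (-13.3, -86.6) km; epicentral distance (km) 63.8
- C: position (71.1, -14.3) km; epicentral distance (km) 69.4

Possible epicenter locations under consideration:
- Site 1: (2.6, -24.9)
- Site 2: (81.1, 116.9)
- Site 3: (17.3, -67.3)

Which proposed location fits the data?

For each candidate, compare |candidate − station| to the reported distance:
Site 1: residuals A 0.0, B 0.1, C 0.1 → max 0.1 km
Site 2: residuals A 110.5, B 160.5, C 62.2 → max 160.5 km
Site 3: residuals A 26.5, B 27.6, C 6.1 → max 27.6 km
Only Site 1 has all residuals ≈ 0.

Site 1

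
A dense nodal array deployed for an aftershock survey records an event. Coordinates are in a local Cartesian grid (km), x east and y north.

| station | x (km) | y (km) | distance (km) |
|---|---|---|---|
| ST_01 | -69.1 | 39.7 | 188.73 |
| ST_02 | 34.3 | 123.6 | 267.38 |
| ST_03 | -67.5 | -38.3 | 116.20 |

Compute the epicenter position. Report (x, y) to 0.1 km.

Circle about each station: (x + 69.1)² + (y − 39.7)² = 188.73²; (x − 34.3)² + (y − 123.6)² = 267.38²; (x + 67.5)² + (y + 38.3)² = 116.20².
Subtracting pairs of circle equations eliminates x²+y² and gives linear equations (the radical axes):
206.8 x + 167.8 y = -25770.50
3.2 x − 156.0 y = 21788.81
Solving the 2×2 system: x ≈ -11.1, y ≈ -139.9 km.
Check against ST_01 (with the unrounded x, y): √((x + 69.1)²+(y − 39.7)²) = 188.73 ≈ 188.73 km. ✓

(-11.1, -139.9)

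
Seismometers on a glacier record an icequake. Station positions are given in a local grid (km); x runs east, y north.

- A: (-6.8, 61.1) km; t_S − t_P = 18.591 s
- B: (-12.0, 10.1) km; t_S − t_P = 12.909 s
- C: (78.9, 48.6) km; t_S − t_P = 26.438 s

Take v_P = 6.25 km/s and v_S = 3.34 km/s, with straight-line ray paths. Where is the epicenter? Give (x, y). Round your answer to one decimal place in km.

x ≈ -84.9 km, y ≈ -47.0 km

Distance from S−P lag: d = Δt · v_P v_S / (v_P − v_S) = Δt · (6.25·3.34)/(6.25−3.34) ≈ 7.1735·Δt.
So d_A = 133.36, d_B = 92.60, d_C = 189.65 km.
Circle about each station: (x + 6.8)² + (y − 61.1)² = 133.36²; (x + 12.0)² + (y − 10.1)² = 92.60²; (x − 78.9)² + (y − 48.6)² = 189.65².
Subtracting the A equation from the B and C equations removes the quadratic terms:
-10.4 x − 102.0 y = 5676.69
171.4 x − 25.0 y = -13374.51
Solving the 2×2 system: x ≈ -84.9, y ≈ -47.0 km.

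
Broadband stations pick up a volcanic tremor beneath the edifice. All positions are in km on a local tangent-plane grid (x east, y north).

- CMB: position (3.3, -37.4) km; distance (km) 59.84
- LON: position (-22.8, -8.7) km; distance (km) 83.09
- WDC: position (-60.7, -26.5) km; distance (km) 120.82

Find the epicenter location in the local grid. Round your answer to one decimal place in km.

Circle about each station: (x − 3.3)² + (y + 37.4)² = 59.84²; (x + 22.8)² + (y + 8.7)² = 83.09²; (x + 60.7)² + (y + 26.5)² = 120.82².
Subtracting the CMB equation from the LON and WDC equations removes the quadratic terms:
-52.2 x + 57.4 y = -4137.24
-128.0 x + 21.8 y = -8039.56
Solving the 2×2 system: x ≈ 59.8, y ≈ -17.7 km.

(59.8, -17.7)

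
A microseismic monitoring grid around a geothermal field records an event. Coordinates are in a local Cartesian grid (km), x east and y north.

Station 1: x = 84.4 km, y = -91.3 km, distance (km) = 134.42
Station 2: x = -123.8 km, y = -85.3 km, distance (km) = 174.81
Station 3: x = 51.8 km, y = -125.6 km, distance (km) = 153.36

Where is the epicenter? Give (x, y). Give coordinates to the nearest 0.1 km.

x ≈ 13.5 km, y ≈ 22.9 km

Circle about each station: (x − 84.4)² + (y + 91.3)² = 134.42²; (x + 123.8)² + (y + 85.3)² = 174.81²; (x − 51.8)² + (y + 125.6)² = 153.36².
Subtracting the Station 1 equation from the Station 2 and Station 3 equations removes the quadratic terms:
-416.4 x + 12.0 y = -5346.32
-65.2 x − 68.6 y = -2451.00
Solving the 2×2 system: x ≈ 13.5, y ≈ 22.9 km.
Check against Station 1 (with the unrounded x, y): √((x − 84.4)²+(y + 91.3)²) = 134.42 ≈ 134.42 km. ✓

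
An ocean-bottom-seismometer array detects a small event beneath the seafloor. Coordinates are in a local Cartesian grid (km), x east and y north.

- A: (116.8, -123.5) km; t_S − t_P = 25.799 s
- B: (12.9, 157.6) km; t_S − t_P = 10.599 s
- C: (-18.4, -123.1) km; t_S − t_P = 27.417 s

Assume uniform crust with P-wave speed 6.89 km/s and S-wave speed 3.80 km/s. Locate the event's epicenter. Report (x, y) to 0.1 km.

(72.7, 90.6)

Distance from S−P lag: d = Δt · v_P v_S / (v_P − v_S) = Δt · (6.89·3.80)/(6.89−3.80) ≈ 8.4731·Δt.
So d_A = 218.60, d_B = 89.81, d_C = 232.31 km.
Circle about each station: (x − 116.8)² + (y + 123.5)² = 218.60²; (x − 12.9)² + (y − 157.6)² = 89.81²; (x + 18.4)² + (y + 123.1)² = 232.31².
Subtracting pairs of circle equations eliminates x²+y² and gives linear equations (the radical axes):
-207.8 x + 562.2 y = 35829.80
-270.4 x + 0.8 y = -19584.30
Solving the 2×2 system: x ≈ 72.7, y ≈ 90.6 km.
Check against A (with the unrounded x, y): √((x − 116.8)²+(y + 123.5)²) = 218.60 ≈ 218.60 km. ✓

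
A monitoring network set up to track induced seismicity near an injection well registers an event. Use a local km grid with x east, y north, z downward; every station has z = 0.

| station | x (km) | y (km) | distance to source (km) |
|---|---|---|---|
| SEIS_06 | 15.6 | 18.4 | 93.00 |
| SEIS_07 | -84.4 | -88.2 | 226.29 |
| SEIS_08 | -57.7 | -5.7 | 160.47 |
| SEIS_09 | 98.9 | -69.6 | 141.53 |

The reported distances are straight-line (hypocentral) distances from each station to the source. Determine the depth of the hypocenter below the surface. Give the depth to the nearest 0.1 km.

Each station gives a sphere (x−x_i)² + (y−y_i)² + z² = d_i² (stations at z=0).
Subtracting the SEIS_06 sphere from SEIS_07 and SEIS_08: z² cancels, leaving linear equations in x and y:
-200.0 x − 213.2 y = -28237.48
-146.6 x − 48.2 y = -14321.76
Solving: x ≈ 78.295, y ≈ 58.999 km (keep extra digits for the depth step; rounded: 78.3, 59.0).
Then from the SEIS_06 sphere: z² = 93.00² − (x − 15.6)² − (y − 18.4)² with x = 78.295, y = 58.999, so z ≈ 55.408 ≈ 55.4 km.

z ≈ 55.4 km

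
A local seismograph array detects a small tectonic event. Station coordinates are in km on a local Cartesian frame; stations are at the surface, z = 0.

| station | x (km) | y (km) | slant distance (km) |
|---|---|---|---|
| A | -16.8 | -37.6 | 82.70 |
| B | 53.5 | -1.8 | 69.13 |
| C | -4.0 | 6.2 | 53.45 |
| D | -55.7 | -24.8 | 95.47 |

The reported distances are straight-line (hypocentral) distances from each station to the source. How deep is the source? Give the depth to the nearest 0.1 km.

Each station gives a sphere (x−x_i)² + (y−y_i)² + z² = d_i² (stations at z=0).
Subtracting the A sphere from B and C: z² cancels, leaving linear equations in x and y:
140.6 x + 71.6 y = 3229.82
25.6 x + 87.6 y = 2340.83
Solving: x ≈ 11.001, y ≈ 23.507 km (keep extra digits for the depth step; rounded: 11.0, 23.5).
Then from the A sphere: z² = 82.70² − (x + 16.8)² − (y + 37.6)² with x = 11.001, y = 23.507, so z ≈ 48.294 ≈ 48.3 km.
Check against D (with the unrounded solution): distance 95.47 ≈ 95.47 km. ✓

depth ≈ 48.3 km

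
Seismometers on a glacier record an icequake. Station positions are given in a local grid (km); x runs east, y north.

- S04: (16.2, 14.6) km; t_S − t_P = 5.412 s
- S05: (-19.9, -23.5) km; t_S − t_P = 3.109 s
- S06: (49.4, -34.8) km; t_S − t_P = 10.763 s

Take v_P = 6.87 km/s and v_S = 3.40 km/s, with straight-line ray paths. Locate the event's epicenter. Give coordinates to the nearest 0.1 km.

(-15.7, -3.0)

Distance from S−P lag: d = Δt · v_P v_S / (v_P − v_S) = Δt · (6.87·3.40)/(6.87−3.40) ≈ 6.7314·Δt.
So d_S04 = 36.43, d_S05 = 20.93, d_S06 = 72.45 km.
Circle about each station: (x − 16.2)² + (y − 14.6)² = 36.43²; (x + 19.9)² + (y + 23.5)² = 20.93²; (x − 49.4)² + (y + 34.8)² = 72.45².
Subtracting the S04 equation from the S05 and S06 equations removes the quadratic terms:
-72.2 x − 76.2 y = 1361.74
66.4 x − 98.8 y = -746.06
Solving the 2×2 system: x ≈ -15.7, y ≈ -3.0 km.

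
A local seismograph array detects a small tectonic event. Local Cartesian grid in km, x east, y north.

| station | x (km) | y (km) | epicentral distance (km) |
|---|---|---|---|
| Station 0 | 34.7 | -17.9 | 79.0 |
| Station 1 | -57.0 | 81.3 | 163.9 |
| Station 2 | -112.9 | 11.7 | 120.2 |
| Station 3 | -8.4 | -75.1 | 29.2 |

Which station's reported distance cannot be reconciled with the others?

Station 0

Solve using three stations at a time. Using Station 1, Station 2, Station 3 (subtract circle equations pairwise → linear system) gives (x, y) ≈ (-36.8, -81.3).
Distances from that point to each station vs reported:
  Station 0: calculated 95.6 vs reported 79.0 → residual 16.6 km
  Station 1: calculated 163.9 vs reported 163.9 → residual 0.0 km
  Station 2: calculated 120.2 vs reported 120.2 → residual 0.0 km
  Station 3: calculated 29.1 vs reported 29.2 → residual 0.1 km
Station 1, Station 2, Station 3 are mutually consistent (residuals ≈ 0); Station 0 is off by 16.6 km.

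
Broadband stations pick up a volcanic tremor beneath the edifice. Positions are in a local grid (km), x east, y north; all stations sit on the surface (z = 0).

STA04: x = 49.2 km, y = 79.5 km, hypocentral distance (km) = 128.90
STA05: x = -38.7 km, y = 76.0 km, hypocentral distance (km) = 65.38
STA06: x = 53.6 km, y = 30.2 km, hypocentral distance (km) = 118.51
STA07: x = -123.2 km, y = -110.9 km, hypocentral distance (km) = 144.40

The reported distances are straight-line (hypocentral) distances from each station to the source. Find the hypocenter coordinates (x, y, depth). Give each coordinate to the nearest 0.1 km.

Each station gives a sphere (x−x_i)² + (y−y_i)² + z² = d_i² (stations at z=0).
Subtracting the STA04 sphere from STA05 and STA06: z² cancels, leaving linear equations in x and y:
-175.8 x − 7.0 y = 10873.47
8.8 x − 98.6 y = -2385.30
Solving: x ≈ -62.592, y ≈ 18.605 km (keep extra digits for the depth step; rounded: -62.6, 18.6).
Then from the STA04 sphere: z² = 128.90² − (x − 49.2)² − (y − 79.5)² with x = -62.592, y = 18.605, so z ≈ 20.238 ≈ 20.2 km.

(-62.6, 18.6, 20.2)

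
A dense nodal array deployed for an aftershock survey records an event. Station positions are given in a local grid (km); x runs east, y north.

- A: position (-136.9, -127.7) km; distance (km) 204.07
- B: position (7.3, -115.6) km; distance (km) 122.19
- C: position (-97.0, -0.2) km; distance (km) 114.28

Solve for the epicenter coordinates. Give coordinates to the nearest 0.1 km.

x ≈ 17.1 km, y ≈ 6.2 km

Circle about each station: (x + 136.9)² + (y + 127.7)² = 204.07²; (x − 7.3)² + (y + 115.6)² = 122.19²; (x + 97.0)² + (y + 0.2)² = 114.28².
Subtracting the A equation from the B and C equations removes the quadratic terms:
288.4 x + 24.2 y = 5081.92
79.8 x + 255.0 y = 2944.79
Solving the 2×2 system: x ≈ 17.1, y ≈ 6.2 km.
Check against A (with the unrounded x, y): √((x + 136.9)²+(y + 127.7)²) = 204.07 ≈ 204.07 km. ✓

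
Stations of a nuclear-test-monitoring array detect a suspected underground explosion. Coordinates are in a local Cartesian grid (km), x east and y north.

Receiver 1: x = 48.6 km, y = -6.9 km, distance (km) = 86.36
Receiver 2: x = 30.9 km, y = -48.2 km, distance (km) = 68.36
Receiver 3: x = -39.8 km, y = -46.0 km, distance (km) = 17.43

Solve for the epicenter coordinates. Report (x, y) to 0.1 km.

x ≈ -34.8 km, y ≈ -29.3 km

Circle about each station: (x − 48.6)² + (y + 6.9)² = 86.36²; (x − 30.9)² + (y + 48.2)² = 68.36²; (x + 39.8)² + (y + 46.0)² = 17.43².
Subtracting pairs of circle equations eliminates x²+y² and gives linear equations (the radical axes):
-35.4 x − 82.6 y = 3653.44
-176.8 x − 78.2 y = 8444.71
Solving the 2×2 system: x ≈ -34.8, y ≈ -29.3 km.
Check against Receiver 1 (with the unrounded x, y): √((x − 48.6)²+(y + 6.9)²) = 86.36 ≈ 86.36 km. ✓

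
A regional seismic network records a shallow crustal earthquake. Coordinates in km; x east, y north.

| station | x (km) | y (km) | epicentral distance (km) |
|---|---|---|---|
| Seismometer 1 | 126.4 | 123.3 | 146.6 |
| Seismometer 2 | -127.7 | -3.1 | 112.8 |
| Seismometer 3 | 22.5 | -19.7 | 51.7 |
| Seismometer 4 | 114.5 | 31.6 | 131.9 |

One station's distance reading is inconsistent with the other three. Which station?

Seismometer 1

Solve using three stations at a time. Using Seismometer 2, Seismometer 3, Seismometer 4 (subtract circle equations pairwise → linear system) gives (x, y) ≈ (-16.3, 14.5).
Distances from that point to each station vs reported:
  Seismometer 1: calculated 179.4 vs reported 146.6 → residual 32.8 km
  Seismometer 2: calculated 112.8 vs reported 112.8 → residual 0.0 km
  Seismometer 3: calculated 51.7 vs reported 51.7 → residual 0.0 km
  Seismometer 4: calculated 131.9 vs reported 131.9 → residual 0.0 km
Seismometer 2, Seismometer 3, Seismometer 4 are mutually consistent (residuals ≈ 0); Seismometer 1 is off by 32.8 km.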